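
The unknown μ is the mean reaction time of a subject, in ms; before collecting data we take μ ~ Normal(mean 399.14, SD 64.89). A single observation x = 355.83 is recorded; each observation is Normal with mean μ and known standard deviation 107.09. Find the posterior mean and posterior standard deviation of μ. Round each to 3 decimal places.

Prior precision 1/τ₀² = 1/64.89² = 0.00023749; data precision n/σ² = 1/107.09² = 0.00008720.
Posterior precision = 0.00023749 + 0.00008720 = 0.00032469, giving posterior SD = 1/√0.00032469 = 55.497.
Posterior mean = (0.00023749·399.14 + 0.00008720·355.83) / 0.00032469 = 387.509.

Posterior mean ≈ 387.509; posterior SD ≈ 55.497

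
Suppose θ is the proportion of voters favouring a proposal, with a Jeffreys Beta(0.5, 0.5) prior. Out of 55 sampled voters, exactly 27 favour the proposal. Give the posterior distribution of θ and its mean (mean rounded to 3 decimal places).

Posterior: Beta(27.5, 28.5); mean ≈ 0.491

The binomial likelihood is conjugate to the Beta prior: with 27 successes and 28 failures, the posterior is Beta(0.5+27, 0.5+28) = Beta(27.5, 28.5).
E[θ | data] = 27.5/(27.5+28.5) = 0.491.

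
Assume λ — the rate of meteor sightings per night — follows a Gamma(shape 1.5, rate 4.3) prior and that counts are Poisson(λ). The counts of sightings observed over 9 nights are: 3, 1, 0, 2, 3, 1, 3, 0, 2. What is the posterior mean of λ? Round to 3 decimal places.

The Poisson likelihood adds the total count to the shape and the number of exposure periods to the rate. Here ∑xᵢ = 15 and n = 9, so shape 1.5→16.5 and rate 4.3→13.3.
E[λ | data] = 16.5/13.3 = 1.241.

Posterior mean ≈ 1.241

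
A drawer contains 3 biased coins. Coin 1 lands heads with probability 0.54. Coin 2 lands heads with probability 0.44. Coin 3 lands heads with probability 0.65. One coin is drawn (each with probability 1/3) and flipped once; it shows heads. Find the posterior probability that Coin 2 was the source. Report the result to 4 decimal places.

Tabulate prior·likelihood by source: [1] prior 0.333333, lik 0.54, product 0.1800; [2] prior 0.333333, lik 0.44, product 0.1467; [3] prior 0.333333, lik 0.65, product 0.2167.
Normalizing constant = 0.54333; the posterior for Coin 2 is its product over the sum, 0.1467/0.54333 = 0.2699.

Posterior probability ≈ 0.2699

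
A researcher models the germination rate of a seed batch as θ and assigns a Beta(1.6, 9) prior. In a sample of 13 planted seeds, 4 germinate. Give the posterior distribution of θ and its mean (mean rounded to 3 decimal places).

Posterior: Beta(5.6, 18); mean ≈ 0.237

The binomial likelihood is conjugate to the Beta prior: with 4 successes and 9 failures, the posterior is Beta(1.6+4, 9+9) = Beta(5.6, 18).
E[θ | data] = 5.6/(5.6+18) = 0.237.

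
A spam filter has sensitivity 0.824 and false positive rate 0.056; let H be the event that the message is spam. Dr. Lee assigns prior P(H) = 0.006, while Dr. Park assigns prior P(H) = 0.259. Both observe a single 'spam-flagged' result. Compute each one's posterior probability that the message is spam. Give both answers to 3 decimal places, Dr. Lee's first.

Dr. Lee: 0.082; Dr. Park: 0.837

P('+'|H) = 0.824, P('+'|¬H) = 0.056.
Dr. Lee: numerator 0.824·0.006 = 0.0049440; evidence = 0.0049440+0.056·0.994 = 0.060608; posterior = 0.082.
Dr. Park: numerator 0.824·0.259 = 0.21342; evidence = 0.21342+0.056·0.741 = 0.25491; posterior = 0.837.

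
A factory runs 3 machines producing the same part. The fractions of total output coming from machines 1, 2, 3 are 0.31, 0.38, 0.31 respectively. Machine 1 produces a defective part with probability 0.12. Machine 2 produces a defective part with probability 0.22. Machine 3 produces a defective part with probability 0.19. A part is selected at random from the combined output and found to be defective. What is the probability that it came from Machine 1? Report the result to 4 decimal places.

P(defective|M1) = 0.12; P(defective|M2) = 0.22; P(defective|M3) = 0.19.
Prior × likelihood for each source: 0.31·0.12=0.03720, 0.38·0.22=0.08360, 0.31·0.19=0.05890. Summing gives P(defective) = 0.17970.
P(Machine 1 | defective) = 0.03720 / 0.17970 = 0.2070.

Posterior probability ≈ 0.2070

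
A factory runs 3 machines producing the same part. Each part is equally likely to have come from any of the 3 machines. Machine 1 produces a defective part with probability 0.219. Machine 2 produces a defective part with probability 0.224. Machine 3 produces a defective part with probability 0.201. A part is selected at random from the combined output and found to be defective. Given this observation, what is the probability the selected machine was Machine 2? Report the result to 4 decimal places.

Posterior probability ≈ 0.3478

Tabulate prior·likelihood by source: [1] prior 0.333333, lik 0.219, product 0.07300; [2] prior 0.333333, lik 0.224, product 0.07467; [3] prior 0.333333, lik 0.201, product 0.06700.
Normalizing constant = 0.21467; the posterior for Machine 2 is its product over the sum, 0.07467/0.21467 = 0.3478.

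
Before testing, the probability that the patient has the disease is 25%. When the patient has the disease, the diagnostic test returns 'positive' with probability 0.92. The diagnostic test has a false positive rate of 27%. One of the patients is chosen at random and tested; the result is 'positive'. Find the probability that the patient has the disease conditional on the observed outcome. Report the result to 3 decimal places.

Write H for 'the patient has the disease'. Prior odds H:¬H = 0.25/0.75 = 0.33333. For the 'positive' outcome, the likelihood ratio is 0.92/0.27 = 3.4074.
Posterior odds = 0.33333 × 3.4074 = 1.1358, so P(H|E) = 1.1358/(1+1.1358) = 0.532.

P(H | E) ≈ 0.532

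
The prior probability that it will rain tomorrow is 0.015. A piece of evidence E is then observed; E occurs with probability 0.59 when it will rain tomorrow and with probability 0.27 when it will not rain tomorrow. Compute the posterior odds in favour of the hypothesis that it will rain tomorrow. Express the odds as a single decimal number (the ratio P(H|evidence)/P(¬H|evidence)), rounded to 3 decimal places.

Posterior odds ≈ 0.033

Prior odds = 0.015/(1−0.015) = 0.015228.
Likelihood ratio for E = 0.59/0.27 = 2.1852.
Posterior odds = prior odds × LR = 0.033277.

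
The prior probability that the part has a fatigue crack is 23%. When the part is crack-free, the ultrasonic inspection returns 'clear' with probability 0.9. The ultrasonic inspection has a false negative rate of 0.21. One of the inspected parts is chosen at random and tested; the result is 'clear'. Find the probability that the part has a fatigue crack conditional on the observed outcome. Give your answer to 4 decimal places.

Write H for 'the part has a fatigue crack'. Prior odds H:¬H = 0.23/0.77 = 0.29870. For the 'clear' outcome, the likelihood ratio is 0.21/0.9 = 0.23333.
Posterior odds = 0.29870 × 0.23333 = 0.069697, so P(H|E) = 0.069697/(1+0.069697) = 0.0652.

P(H | E) ≈ 0.0652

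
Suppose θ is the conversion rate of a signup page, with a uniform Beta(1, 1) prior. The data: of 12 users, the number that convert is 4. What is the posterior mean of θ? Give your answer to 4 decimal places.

Observing 4 successes and 8 failures updates Beta(1, 1) by adding the success and failure counts to the two shape parameters: α = 1+4 = 5, β = 1+8 = 9.
E[θ | data] = 5/(5+9) = 0.3571.

Posterior mean ≈ 0.3571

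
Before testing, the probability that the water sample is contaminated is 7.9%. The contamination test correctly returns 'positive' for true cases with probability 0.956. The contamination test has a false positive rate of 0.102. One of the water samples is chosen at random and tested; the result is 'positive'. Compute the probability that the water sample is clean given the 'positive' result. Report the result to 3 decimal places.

P(¬H | E) ≈ 0.554

Let H be the event that the water sample is contaminated. P(H) = 0.079, so P(¬H) = 0.921. With E the 'positive' result, P(E|H) = 0.956 and P(E|¬H) = 0.102.
P(E) = 0.956·0.079 + 0.102·0.921 = 0.075524 + 0.093942 = 0.16947.
By Bayes' theorem, P(H|E) = 0.075524 / 0.16947 = 0.446. Hence P(¬H|E) = 1 − 0.446 = 0.554.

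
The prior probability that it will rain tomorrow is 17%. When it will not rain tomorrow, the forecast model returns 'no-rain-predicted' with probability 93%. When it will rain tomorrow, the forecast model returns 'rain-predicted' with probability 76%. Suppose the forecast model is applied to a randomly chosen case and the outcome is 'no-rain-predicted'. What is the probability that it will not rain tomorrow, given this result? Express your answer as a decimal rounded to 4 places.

P(¬H | E) ≈ 0.9498

Write H for 'it will rain tomorrow'. Prior odds H:¬H = 0.17/0.83 = 0.20482. For the 'no-rain-predicted' outcome, the likelihood ratio is 0.24/0.93 = 0.25806.
Posterior odds = 0.20482 × 0.25806 = 0.052857, so P(H|E) = 0.052857/(1+0.052857) = 0.0502. Then P(¬H|E) = 1 − 0.0502 = 0.9498.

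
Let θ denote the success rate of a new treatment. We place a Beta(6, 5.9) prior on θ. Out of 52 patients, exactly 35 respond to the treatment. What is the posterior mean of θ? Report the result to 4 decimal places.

Posterior mean ≈ 0.6416

Observing 35 successes and 17 failures updates Beta(6, 5.9) by adding the success and failure counts to the two shape parameters: α = 6+35 = 41, β = 5.9+17 = 22.9.
E[θ | data] = 41/(41+22.9) = 0.6416.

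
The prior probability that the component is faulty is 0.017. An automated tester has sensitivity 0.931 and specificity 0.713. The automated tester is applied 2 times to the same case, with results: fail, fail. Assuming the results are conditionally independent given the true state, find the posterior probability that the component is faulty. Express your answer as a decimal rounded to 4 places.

Posterior P(H) ≈ 0.1540

Let H be the event that the component is faulty; start with P(H) = 0.017. P('fail'|H) = 0.931, P('fail'|¬H) = 0.287.
Update on result 1 ('fail'): P(H) ← 0.931·0.0170 / (0.931·0.0170 + 0.287·0.9830) = 0.015827/0.29795 = 0.0531.
Update on result 2 ('fail'): P(H) ← 0.931·0.0531 / (0.931·0.0531 + 0.287·0.9469) = 0.049455/0.32121 = 0.1540.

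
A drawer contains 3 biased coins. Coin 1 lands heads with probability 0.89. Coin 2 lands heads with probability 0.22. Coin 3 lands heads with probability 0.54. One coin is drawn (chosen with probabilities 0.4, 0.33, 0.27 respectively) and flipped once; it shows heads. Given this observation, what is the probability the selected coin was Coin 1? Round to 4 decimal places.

Posterior probability ≈ 0.6198

Tabulate prior·likelihood by source: [1] prior 0.4, lik 0.89, product 0.3560; [2] prior 0.33, lik 0.22, product 0.07260; [3] prior 0.27, lik 0.54, product 0.1458.
Normalizing constant = 0.57440; the posterior for Coin 1 is its product over the sum, 0.3560/0.57440 = 0.6198.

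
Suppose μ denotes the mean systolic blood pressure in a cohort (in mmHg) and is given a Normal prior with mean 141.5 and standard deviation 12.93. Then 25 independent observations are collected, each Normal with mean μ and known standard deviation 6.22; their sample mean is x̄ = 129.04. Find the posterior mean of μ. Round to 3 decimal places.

Posterior mean ≈ 129.154

Prior precision 1/τ₀² = 1/12.93² = 0.00598140; data precision n/σ² = 25/6.22² = 0.646189.
Posterior precision = 0.00598140 + 0.646189 = 0.652170.
Posterior mean = (0.00598140·141.5 + 0.646189·129.04) / 0.652170 = 129.154.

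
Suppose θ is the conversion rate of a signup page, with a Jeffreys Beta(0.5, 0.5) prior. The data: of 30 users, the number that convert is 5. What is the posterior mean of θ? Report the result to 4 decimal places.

The binomial likelihood is conjugate to the Beta prior: with 5 successes and 25 failures, the posterior is Beta(0.5+5, 0.5+25) = Beta(5.5, 25.5).
Posterior mean = α/(α+β) = 5.5/31 = 0.1774.

Posterior mean ≈ 0.1774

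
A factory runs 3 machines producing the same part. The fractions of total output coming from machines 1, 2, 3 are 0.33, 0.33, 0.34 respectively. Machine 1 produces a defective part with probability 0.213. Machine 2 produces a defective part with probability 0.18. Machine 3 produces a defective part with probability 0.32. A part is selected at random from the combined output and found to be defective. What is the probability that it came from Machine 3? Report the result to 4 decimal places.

Posterior probability ≈ 0.4562

P(defective|M1) = 0.213; P(defective|M2) = 0.18; P(defective|M3) = 0.32.
Prior × likelihood for each source: 0.33·0.213=0.07029, 0.33·0.18=0.05940, 0.34·0.32=0.1088. Summing gives P(defective) = 0.23849.
P(Machine 3 | defective) = 0.1088 / 0.23849 = 0.4562.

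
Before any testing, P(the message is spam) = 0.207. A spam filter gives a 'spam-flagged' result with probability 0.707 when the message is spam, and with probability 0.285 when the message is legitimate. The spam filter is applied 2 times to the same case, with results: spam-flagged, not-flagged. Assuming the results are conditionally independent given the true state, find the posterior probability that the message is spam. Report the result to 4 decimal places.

Posterior P(H) ≈ 0.2097

With H the event that the message is spam, the joint likelihood of the observed sequence is P(data|H) = 0.707·0.293 = 0.20715 and P(data|¬H) = 0.285·0.715 = 0.20377.
Bayes: P(H|data) = 0.207·0.20715 / (0.207·0.20715 + 0.793·0.20377) = 0.042880/0.20447 = 0.2097.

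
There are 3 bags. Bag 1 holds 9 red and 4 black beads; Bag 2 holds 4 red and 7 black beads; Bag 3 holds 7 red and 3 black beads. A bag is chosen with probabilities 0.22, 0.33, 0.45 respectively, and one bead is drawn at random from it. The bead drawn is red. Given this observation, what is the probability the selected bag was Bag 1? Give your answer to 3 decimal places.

Posterior probability ≈ 0.259

Tabulate prior·likelihood by source: [1] prior 0.22, lik 0.6923, product 0.1523; [2] prior 0.33, lik 0.3636, product 0.1200; [3] prior 0.45, lik 0.7, product 0.3150.
Normalizing constant = 0.58731; the posterior for Bag 1 is its product over the sum, 0.1523/0.58731 = 0.259.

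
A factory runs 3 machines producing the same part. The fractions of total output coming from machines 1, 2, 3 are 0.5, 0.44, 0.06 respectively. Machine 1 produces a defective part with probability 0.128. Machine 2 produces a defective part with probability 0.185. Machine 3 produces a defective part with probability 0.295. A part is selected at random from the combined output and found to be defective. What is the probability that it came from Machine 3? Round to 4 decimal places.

Posterior probability ≈ 0.1085

Tabulate prior·likelihood by source: [1] prior 0.5, lik 0.128, product 0.06400; [2] prior 0.44, lik 0.185, product 0.08140; [3] prior 0.06, lik 0.295, product 0.01770.
Normalizing constant = 0.16310; the posterior for Machine 3 is its product over the sum, 0.01770/0.16310 = 0.1085.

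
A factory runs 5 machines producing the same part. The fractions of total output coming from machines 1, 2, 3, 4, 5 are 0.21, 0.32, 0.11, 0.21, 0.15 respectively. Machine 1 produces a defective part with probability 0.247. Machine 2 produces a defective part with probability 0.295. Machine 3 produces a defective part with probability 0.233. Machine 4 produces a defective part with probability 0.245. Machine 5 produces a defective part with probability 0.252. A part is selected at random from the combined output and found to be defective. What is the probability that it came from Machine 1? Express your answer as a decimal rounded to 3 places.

Tabulate prior·likelihood by source: [1] prior 0.21, lik 0.247, product 0.05187; [2] prior 0.32, lik 0.295, product 0.09440; [3] prior 0.11, lik 0.233, product 0.02563; [4] prior 0.21, lik 0.245, product 0.05145; [5] prior 0.15, lik 0.252, product 0.03780.
Normalizing constant = 0.26115; the posterior for Machine 1 is its product over the sum, 0.05187/0.26115 = 0.199.

Posterior probability ≈ 0.199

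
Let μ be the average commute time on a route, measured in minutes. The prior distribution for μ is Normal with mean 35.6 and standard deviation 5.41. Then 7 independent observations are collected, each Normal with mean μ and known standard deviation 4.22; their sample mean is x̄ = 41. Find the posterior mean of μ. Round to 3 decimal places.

Posterior mean ≈ 40.568

Prior precision 1/τ₀² = 1/5.41² = 0.0341669; data precision n/σ² = 7/4.22² = 0.393073.
Posterior precision = 0.0341669 + 0.393073 = 0.427240.
Posterior mean = (0.0341669·35.6 + 0.393073·41) / 0.427240 = 40.568.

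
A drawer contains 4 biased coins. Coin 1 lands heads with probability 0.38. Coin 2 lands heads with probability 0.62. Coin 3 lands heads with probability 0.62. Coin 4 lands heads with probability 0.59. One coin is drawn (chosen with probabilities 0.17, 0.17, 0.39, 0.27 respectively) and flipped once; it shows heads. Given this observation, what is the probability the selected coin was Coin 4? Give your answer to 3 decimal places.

Tabulate prior·likelihood by source: [1] prior 0.17, lik 0.38, product 0.06460; [2] prior 0.17, lik 0.62, product 0.1054; [3] prior 0.39, lik 0.62, product 0.2418; [4] prior 0.27, lik 0.59, product 0.1593.
Normalizing constant = 0.57110; the posterior for Coin 4 is its product over the sum, 0.1593/0.57110 = 0.279.

Posterior probability ≈ 0.279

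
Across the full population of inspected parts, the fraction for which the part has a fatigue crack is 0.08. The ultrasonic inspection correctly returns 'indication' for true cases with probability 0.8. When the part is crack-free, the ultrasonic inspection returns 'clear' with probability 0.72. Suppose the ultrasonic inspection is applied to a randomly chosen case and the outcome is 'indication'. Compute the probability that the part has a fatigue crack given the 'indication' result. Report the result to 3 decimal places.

P(H | E) ≈ 0.199

Write H for 'the part has a fatigue crack'. Prior odds H:¬H = 0.08/0.92 = 0.086957. For the 'indication' outcome, the likelihood ratio is 0.8/0.28 = 2.8571.
Posterior odds = 0.086957 × 2.8571 = 0.24845, so P(H|E) = 0.24845/(1+0.24845) = 0.199.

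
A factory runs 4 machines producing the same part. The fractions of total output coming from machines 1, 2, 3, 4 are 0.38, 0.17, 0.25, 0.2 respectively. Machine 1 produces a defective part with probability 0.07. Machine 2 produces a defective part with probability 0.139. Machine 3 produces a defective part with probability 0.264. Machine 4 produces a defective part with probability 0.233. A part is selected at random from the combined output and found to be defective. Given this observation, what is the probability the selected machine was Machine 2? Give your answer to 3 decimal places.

Posterior probability ≈ 0.145

P(defective|M1) = 0.07; P(defective|M2) = 0.139; P(defective|M3) = 0.264; P(defective|M4) = 0.233.
Prior × likelihood for each source: 0.38·0.07=0.02660, 0.17·0.139=0.02363, 0.25·0.264=0.06600, 0.2·0.233=0.04660. Summing gives P(defective) = 0.16283.
P(Machine 2 | defective) = 0.02363 / 0.16283 = 0.145.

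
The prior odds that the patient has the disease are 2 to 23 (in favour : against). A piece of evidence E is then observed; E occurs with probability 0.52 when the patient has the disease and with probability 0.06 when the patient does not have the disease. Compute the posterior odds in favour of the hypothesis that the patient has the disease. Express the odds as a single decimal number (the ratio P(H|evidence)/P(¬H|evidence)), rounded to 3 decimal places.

Prior odds = 2/23 = 0.086957.
Likelihood ratio for E = 0.52/0.06 = 8.6667.
Posterior odds = prior odds × LR = 0.75362.

Posterior odds ≈ 0.754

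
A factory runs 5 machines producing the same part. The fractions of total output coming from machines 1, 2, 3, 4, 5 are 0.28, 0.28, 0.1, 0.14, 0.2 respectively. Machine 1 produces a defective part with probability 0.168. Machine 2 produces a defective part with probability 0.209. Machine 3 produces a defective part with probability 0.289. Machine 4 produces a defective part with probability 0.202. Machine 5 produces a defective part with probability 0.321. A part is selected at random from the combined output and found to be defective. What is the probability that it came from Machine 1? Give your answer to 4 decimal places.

Tabulate prior·likelihood by source: [1] prior 0.28, lik 0.168, product 0.04704; [2] prior 0.28, lik 0.209, product 0.05852; [3] prior 0.1, lik 0.289, product 0.02890; [4] prior 0.14, lik 0.202, product 0.02828; [5] prior 0.2, lik 0.321, product 0.06420.
Normalizing constant = 0.22694; the posterior for Machine 1 is its product over the sum, 0.04704/0.22694 = 0.2073.

Posterior probability ≈ 0.2073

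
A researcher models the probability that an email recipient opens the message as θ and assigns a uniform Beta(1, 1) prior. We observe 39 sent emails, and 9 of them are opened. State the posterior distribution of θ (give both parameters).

Posterior: Beta(10, 31)

Observing 9 successes and 30 failures updates Beta(1, 1) by adding the success and failure counts to the two shape parameters: α = 1+9 = 10, β = 1+30 = 31.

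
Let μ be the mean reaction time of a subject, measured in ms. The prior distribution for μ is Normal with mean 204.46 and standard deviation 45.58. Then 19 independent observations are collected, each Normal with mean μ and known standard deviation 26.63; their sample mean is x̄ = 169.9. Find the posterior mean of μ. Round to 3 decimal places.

Prior precision 1/τ₀² = 1/45.58² = 0.00048134; data precision n/σ² = 19/26.63² = 0.0267924.
Posterior precision = 0.00048134 + 0.0267924 = 0.0272737.
Posterior mean = (0.00048134·204.46 + 0.0267924·169.9) / 0.0272737 = 170.510.

Posterior mean ≈ 170.510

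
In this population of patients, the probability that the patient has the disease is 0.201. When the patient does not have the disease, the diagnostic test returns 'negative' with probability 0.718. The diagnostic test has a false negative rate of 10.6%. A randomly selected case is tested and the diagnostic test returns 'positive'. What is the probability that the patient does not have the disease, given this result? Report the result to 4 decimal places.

P(¬H | E) ≈ 0.5563

Let H be the event that the patient has the disease. P(H) = 0.201, so P(¬H) = 0.799. With E the 'positive' result, P(E|H) = 0.894 and P(E|¬H) = 0.282.
P(E) = 0.894·0.201 + 0.282·0.799 = 0.17969 + 0.22532 = 0.40501.
By Bayes' theorem, P(H|E) = 0.17969 / 0.40501 = 0.4437. Hence P(¬H|E) = 1 − 0.4437 = 0.5563.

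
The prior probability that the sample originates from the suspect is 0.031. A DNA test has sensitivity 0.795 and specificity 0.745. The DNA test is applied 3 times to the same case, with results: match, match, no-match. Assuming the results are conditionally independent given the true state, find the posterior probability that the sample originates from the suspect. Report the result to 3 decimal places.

With H the event that the sample originates from the suspect, the joint likelihood of the observed sequence is P(data|H) = 0.795·0.795·0.205 = 0.12957 and P(data|¬H) = 0.255·0.255·0.745 = 0.048444.
Bayes: P(H|data) = 0.031·0.12957 / (0.031·0.12957 + 0.969·0.048444) = 0.0040165/0.050958 = 0.0788.

Posterior P(H) ≈ 0.079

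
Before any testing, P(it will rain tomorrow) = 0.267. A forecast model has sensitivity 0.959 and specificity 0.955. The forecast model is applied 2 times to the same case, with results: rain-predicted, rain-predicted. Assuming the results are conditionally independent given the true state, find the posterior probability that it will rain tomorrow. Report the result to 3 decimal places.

Posterior P(H) ≈ 0.994

With H the event that it will rain tomorrow, the joint likelihood of the observed sequence is P(data|H) = 0.959·0.959 = 0.91968 and P(data|¬H) = 0.045·0.045 = 0.0020250.
Bayes: P(H|data) = 0.267·0.91968 / (0.267·0.91968 + 0.733·0.0020250) = 0.24555/0.24704 = 0.9940.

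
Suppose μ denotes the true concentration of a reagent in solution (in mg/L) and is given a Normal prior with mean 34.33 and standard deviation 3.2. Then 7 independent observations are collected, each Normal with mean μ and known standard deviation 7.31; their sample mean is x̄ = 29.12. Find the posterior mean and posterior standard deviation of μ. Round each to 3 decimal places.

Posterior mean ≈ 31.345; posterior SD ≈ 2.091

With known σ, the Normal prior is conjugate. Weight on the data is w = (n/σ²)/(n/σ² + 1/τ₀²) = 0.130998/(0.130998+0.0976562) = 0.57291.
Posterior mean = w·x̄ + (1−w)·μ₀ = 0.57291·29.12 + 0.42709·34.33 = 31.345. Posterior variance = 1/(0.130998+0.0976562) = 4.37342, so SD = 2.091.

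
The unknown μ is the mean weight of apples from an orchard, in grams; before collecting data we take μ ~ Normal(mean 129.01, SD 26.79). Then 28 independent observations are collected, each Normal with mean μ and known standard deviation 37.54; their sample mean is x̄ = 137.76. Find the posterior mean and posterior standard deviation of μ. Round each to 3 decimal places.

With known σ, the Normal prior is conjugate. Weight on the data is w = (n/σ²)/(n/σ² + 1/τ₀²) = 0.0198687/(0.0198687+0.00139333) = 0.93447.
Posterior mean = w·x̄ + (1−w)·μ₀ = 0.93447·137.76 + 0.065531·129.01 = 137.187. Posterior variance = 1/(0.0198687+0.00139333) = 47.0322, so SD = 6.858.

Posterior mean ≈ 137.187; posterior SD ≈ 6.858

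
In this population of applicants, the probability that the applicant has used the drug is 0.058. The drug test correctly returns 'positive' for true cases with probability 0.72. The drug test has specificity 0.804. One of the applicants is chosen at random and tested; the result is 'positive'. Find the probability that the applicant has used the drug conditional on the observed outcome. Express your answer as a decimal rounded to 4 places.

Let H be the event that the applicant has used the drug. P(H) = 0.058, so P(¬H) = 0.942. With E the 'positive' result, P(E|H) = 0.72 and P(E|¬H) = 0.196.
P(E) = 0.72·0.058 + 0.196·0.942 = 0.041760 + 0.18463 = 0.22639.
By Bayes' theorem, P(H|E) = 0.041760 / 0.22639 = 0.1845.

P(H | E) ≈ 0.1845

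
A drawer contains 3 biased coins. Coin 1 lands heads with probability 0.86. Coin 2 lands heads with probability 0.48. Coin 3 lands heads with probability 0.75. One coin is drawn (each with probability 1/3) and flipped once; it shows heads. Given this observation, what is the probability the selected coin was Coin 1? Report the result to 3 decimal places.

Posterior probability ≈ 0.411

P(heads|C1) = 0.86; P(heads|C2) = 0.48; P(heads|C3) = 0.75.
Prior × likelihood for each source: 0.333333·0.86=0.2867, 0.333333·0.48=0.1600, 0.333333·0.75=0.2500. Summing gives P(heads) = 0.69667.
P(Coin 1 | heads) = 0.2867 / 0.69667 = 0.411.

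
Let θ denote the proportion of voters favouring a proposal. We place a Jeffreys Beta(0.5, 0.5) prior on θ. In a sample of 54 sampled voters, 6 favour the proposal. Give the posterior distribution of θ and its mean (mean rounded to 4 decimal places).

Posterior: Beta(6.5, 48.5); mean ≈ 0.1182

Observing 6 successes and 48 failures updates Beta(0.5, 0.5) by adding the success and failure counts to the two shape parameters: α = 0.5+6 = 6.5, β = 0.5+48 = 48.5.
E[θ | data] = 6.5/(6.5+48.5) = 0.1182.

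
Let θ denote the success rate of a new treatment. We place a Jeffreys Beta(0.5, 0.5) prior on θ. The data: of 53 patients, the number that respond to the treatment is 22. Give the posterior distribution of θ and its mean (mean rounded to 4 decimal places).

Observing 22 successes and 31 failures updates Beta(0.5, 0.5) by adding the success and failure counts to the two shape parameters: α = 0.5+22 = 22.5, β = 0.5+31 = 31.5.
E[θ | data] = 22.5/(22.5+31.5) = 0.4167.

Posterior: Beta(22.5, 31.5); mean ≈ 0.4167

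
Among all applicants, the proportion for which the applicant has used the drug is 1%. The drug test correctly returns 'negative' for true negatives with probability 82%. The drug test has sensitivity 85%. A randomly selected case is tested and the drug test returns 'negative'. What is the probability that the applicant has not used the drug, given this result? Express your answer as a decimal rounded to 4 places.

P(¬H | E) ≈ 0.9982

Write H for 'the applicant has used the drug'. Prior odds H:¬H = 0.01/0.99 = 0.010101. For the 'negative' outcome, the likelihood ratio is 0.15/0.82 = 0.18293.
Posterior odds = 0.010101 × 0.18293 = 0.0018477, so P(H|E) = 0.0018477/(1+0.0018477) = 0.0018. Then P(¬H|E) = 1 − 0.0018 = 0.9982.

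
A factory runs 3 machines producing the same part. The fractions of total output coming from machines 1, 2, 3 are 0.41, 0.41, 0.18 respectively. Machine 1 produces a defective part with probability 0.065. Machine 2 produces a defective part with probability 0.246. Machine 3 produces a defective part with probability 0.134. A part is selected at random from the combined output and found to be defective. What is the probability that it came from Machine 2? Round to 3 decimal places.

P(defective|M1) = 0.065; P(defective|M2) = 0.246; P(defective|M3) = 0.134.
Prior × likelihood for each source: 0.41·0.065=0.02665, 0.41·0.246=0.1009, 0.18·0.134=0.02412. Summing gives P(defective) = 0.15163.
P(Machine 2 | defective) = 0.1009 / 0.15163 = 0.665.

Posterior probability ≈ 0.665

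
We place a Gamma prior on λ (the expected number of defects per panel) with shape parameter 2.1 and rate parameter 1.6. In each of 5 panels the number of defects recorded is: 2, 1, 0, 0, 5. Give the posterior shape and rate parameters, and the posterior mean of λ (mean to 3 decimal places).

Posterior: Gamma(shape=10.1, rate=6.6); mean ≈ 1.530

Total count ∑xᵢ = 8 over n = 5 panels.
Gamma is conjugate to the Poisson likelihood: posterior is Gamma(shape = 2.1+8 = 10.1, rate = 1.6+5 = 6.6).
E[λ | data] = 10.1/6.6 = 1.530.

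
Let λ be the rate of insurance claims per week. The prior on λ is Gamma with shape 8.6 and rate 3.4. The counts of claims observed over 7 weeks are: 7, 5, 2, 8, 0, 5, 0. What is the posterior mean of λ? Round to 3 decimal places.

Total count ∑xᵢ = 27 over n = 7 weeks.
Gamma is conjugate to the Poisson likelihood: posterior is Gamma(shape = 8.6+27 = 35.6, rate = 3.4+7 = 10.4).
Posterior mean = shape/rate = 35.6/10.4 = 3.423.

Posterior mean ≈ 3.423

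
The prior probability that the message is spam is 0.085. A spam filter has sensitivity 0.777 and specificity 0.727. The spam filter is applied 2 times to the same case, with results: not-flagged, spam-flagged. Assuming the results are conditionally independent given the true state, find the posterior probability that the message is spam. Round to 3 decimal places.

With H the event that the message is spam, the joint likelihood of the observed sequence is P(data|H) = 0.223·0.777 = 0.17327 and P(data|¬H) = 0.727·0.273 = 0.19847.
Bayes: P(H|data) = 0.085·0.17327 / (0.085·0.17327 + 0.915·0.19847) = 0.014728/0.19633 = 0.0750.

Posterior P(H) ≈ 0.075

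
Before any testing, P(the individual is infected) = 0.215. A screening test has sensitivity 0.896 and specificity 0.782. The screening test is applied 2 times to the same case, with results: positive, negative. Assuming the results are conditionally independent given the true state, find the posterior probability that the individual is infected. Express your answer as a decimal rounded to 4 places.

Posterior P(H) ≈ 0.1302

With H the event that the individual is infected, the joint likelihood of the observed sequence is P(data|H) = 0.896·0.104 = 0.093184 and P(data|¬H) = 0.218·0.782 = 0.17048.
Bayes: P(H|data) = 0.215·0.093184 / (0.215·0.093184 + 0.785·0.17048) = 0.020035/0.15386 = 0.1302.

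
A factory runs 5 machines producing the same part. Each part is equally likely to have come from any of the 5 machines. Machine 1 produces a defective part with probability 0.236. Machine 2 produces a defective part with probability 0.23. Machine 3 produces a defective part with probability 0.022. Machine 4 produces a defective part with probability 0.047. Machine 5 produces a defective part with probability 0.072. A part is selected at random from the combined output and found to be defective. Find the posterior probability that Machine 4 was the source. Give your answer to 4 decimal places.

Tabulate prior·likelihood by source: [1] prior 0.2, lik 0.236, product 0.04720; [2] prior 0.2, lik 0.23, product 0.04600; [3] prior 0.2, lik 0.022, product 0.004400; [4] prior 0.2, lik 0.047, product 0.009400; [5] prior 0.2, lik 0.072, product 0.01440.
Normalizing constant = 0.12140; the posterior for Machine 4 is its product over the sum, 0.009400/0.12140 = 0.0774.

Posterior probability ≈ 0.0774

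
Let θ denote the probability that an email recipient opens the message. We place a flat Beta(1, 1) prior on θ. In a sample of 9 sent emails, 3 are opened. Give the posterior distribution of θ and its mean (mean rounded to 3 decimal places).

The binomial likelihood is conjugate to the Beta prior: with 3 successes and 6 failures, the posterior is Beta(1+3, 1+6) = Beta(4, 7).
E[θ | data] = 4/(4+7) = 0.364.

Posterior: Beta(4, 7); mean ≈ 0.364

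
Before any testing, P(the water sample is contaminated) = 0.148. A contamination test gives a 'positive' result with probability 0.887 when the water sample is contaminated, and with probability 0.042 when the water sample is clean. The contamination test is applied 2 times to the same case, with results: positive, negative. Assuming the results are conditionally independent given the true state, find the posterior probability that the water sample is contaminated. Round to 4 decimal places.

With H the event that the water sample is contaminated, the joint likelihood of the observed sequence is P(data|H) = 0.887·0.113 = 0.10023 and P(data|¬H) = 0.042·0.958 = 0.040236.
Bayes: P(H|data) = 0.148·0.10023 / (0.148·0.10023 + 0.852·0.040236) = 0.014834/0.049115 = 0.3020.

Posterior P(H) ≈ 0.3020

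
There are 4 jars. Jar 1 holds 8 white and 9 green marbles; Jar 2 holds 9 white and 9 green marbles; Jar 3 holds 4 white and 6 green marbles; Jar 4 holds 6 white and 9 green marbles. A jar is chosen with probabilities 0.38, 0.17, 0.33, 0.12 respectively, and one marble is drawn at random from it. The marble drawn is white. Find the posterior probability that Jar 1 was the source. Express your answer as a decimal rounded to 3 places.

Posterior probability ≈ 0.403

P(white|Jar 1) = 0.4706; P(white|Jar 2) = 0.5; P(white|Jar 3) = 0.4; P(white|Jar 4) = 0.4.
Prior × likelihood for each source: 0.38·0.4706=0.1788, 0.17·0.5=0.08500, 0.33·0.4=0.1320, 0.12·0.4=0.04800. Summing gives P(white) = 0.44382.
P(Jar 1 | white) = 0.1788 / 0.44382 = 0.403.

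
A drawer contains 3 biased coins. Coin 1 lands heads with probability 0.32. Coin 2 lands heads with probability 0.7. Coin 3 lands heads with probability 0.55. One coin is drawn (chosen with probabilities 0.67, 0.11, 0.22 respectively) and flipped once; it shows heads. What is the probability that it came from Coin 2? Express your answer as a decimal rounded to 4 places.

Posterior probability ≈ 0.1867

P(heads|C1) = 0.32; P(heads|C2) = 0.7; P(heads|C3) = 0.55.
Prior × likelihood for each source: 0.67·0.32=0.2144, 0.11·0.7=0.07700, 0.22·0.55=0.1210. Summing gives P(heads) = 0.41240.
P(Coin 2 | heads) = 0.07700 / 0.41240 = 0.1867.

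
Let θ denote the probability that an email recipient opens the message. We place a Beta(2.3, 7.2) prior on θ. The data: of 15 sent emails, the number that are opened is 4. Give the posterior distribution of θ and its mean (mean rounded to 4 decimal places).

Posterior: Beta(6.3, 18.2); mean ≈ 0.2571

Observing 4 successes and 11 failures updates Beta(2.3, 7.2) by adding the success and failure counts to the two shape parameters: α = 2.3+4 = 6.3, β = 7.2+11 = 18.2.
E[θ | data] = 6.3/(6.3+18.2) = 0.2571.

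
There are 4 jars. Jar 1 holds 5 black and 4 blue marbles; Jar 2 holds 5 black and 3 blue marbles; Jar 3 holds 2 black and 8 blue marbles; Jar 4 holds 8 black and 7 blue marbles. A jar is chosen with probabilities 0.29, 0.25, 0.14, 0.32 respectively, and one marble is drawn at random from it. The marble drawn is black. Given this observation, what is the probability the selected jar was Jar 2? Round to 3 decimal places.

Tabulate prior·likelihood by source: [1] prior 0.29, lik 0.5556, product 0.1611; [2] prior 0.25, lik 0.625, product 0.1562; [3] prior 0.14, lik 0.2, product 0.02800; [4] prior 0.32, lik 0.5333, product 0.1707.
Normalizing constant = 0.51603; the posterior for Jar 2 is its product over the sum, 0.1562/0.51603 = 0.303.

Posterior probability ≈ 0.303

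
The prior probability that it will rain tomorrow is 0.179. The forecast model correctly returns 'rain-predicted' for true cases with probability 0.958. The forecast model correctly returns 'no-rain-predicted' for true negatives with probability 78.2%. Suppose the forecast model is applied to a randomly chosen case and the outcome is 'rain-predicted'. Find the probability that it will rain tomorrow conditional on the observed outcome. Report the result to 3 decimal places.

P(H | E) ≈ 0.489

Write H for 'it will rain tomorrow'. Prior odds H:¬H = 0.179/0.821 = 0.21803. For the 'rain-predicted' outcome, the likelihood ratio is 0.958/0.218 = 4.3945.
Posterior odds = 0.21803 × 4.3945 = 0.95812, so P(H|E) = 0.95812/(1+0.95812) = 0.489.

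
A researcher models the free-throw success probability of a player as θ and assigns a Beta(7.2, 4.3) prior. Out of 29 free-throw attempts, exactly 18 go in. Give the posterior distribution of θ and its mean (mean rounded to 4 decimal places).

Posterior: Beta(25.2, 15.3); mean ≈ 0.6222

Observing 18 successes and 11 failures updates Beta(7.2, 4.3) by adding the success and failure counts to the two shape parameters: α = 7.2+18 = 25.2, β = 4.3+11 = 15.3.
E[θ | data] = 25.2/(25.2+15.3) = 0.6222.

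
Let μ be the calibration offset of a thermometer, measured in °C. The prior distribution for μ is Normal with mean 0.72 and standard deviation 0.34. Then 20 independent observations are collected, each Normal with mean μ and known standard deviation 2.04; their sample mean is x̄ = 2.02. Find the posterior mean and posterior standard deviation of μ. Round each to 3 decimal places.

Prior precision 1/τ₀² = 1/0.34² = 8.65052; data precision n/σ² = 20/2.04² = 4.80584.
Posterior precision = 8.65052 + 4.80584 = 13.4564, giving posterior SD = 1/√13.4564 = 0.273.
Posterior mean = (8.65052·0.72 + 4.80584·2.02) / 13.4564 = 1.184.

Posterior mean ≈ 1.184; posterior SD ≈ 0.273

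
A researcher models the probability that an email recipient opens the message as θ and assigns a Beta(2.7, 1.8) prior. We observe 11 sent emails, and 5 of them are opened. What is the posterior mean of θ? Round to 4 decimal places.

Posterior mean ≈ 0.4968

Observing 5 successes and 6 failures updates Beta(2.7, 1.8) by adding the success and failure counts to the two shape parameters: α = 2.7+5 = 7.7, β = 1.8+6 = 7.8.
Posterior mean = α/(α+β) = 7.7/15.5 = 0.4968.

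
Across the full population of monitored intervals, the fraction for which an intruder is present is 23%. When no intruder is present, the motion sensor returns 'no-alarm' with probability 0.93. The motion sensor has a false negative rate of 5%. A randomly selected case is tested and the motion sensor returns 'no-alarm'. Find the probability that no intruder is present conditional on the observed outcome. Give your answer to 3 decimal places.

P(¬H | E) ≈ 0.984

Let H be the event that an intruder is present. P(H) = 0.23, so P(¬H) = 0.77. With E the 'no-alarm' result, P(E|H) = 0.05 and P(E|¬H) = 0.93.
P(E) = 0.05·0.23 + 0.93·0.77 = 0.011500 + 0.71610 = 0.72760.
By Bayes' theorem, P(H|E) = 0.011500 / 0.72760 = 0.016. Hence P(¬H|E) = 1 − 0.016 = 0.984.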